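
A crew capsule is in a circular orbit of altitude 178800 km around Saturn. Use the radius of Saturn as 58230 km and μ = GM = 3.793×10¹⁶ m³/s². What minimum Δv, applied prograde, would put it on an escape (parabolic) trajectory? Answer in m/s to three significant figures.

Δv ≈ 5240 m/s

r = 58230 + 178800 = 237030 km = 2.3703×10⁸ m.
Circular speed v_c = √(μ/r) = 12650 m/s.
Escape speed v_esc = √(2μ/r) = √2 × v_c = 17890 m/s.
Δv = v_esc − v_c = 5240 m/s.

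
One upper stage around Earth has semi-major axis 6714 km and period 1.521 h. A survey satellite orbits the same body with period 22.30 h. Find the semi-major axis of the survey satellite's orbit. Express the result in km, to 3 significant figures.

Kepler's third law: a³ ∝ T², so a₂ = a₁ (T₂/T₁)^(2/3).
T₂/T₁ = 14.66, (T₂/T₁)^(2/3) = 5.990.
a₂ = 6714 × 5.990 = 40220 km.

a₂ ≈ 40200 km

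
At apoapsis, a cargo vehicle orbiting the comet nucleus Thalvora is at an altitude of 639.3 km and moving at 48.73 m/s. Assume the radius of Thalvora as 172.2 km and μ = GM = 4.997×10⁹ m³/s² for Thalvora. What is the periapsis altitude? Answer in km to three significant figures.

r_a = 172.2 + 639.3 = 811.50 km = 8.115×10⁵ m.
Specific energy ε = v²/2 − μ/r = -4.970×10³ J/kg, so a = −μ/(2ε) = 5.027×10⁵ m.
The apsides satisfy r_p + r_a = 2a, so the periapsis radius is 2a − r_a = 1.938×10⁵ m = 193.85 km.
Periapsis altitude = 193.85 − 172.2 = 21.646 km.

periapsis altitude ≈ 21.6 km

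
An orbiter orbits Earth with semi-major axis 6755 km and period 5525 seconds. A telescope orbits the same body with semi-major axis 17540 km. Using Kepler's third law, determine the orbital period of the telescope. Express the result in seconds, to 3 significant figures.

Kepler's third law: T² ∝ a³, so T₂ = T₁ (a₂/a₁)^(3/2).
a₂/a₁ = 2.597, (a₂/a₁)^(3/2) = 4.184.
T₂ = 5525 × 4.184 = 23120 seconds.

T₂ ≈ 23100 seconds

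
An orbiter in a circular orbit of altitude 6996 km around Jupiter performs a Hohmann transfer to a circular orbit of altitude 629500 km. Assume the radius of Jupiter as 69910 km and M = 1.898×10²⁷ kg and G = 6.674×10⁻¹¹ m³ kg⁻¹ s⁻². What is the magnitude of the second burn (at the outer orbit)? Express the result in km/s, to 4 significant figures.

μ = GM = 6.674×10⁻¹¹ × 1.898×10²⁷ = 1.267×10¹⁷ m³/s².
r₁ = 69910 + 6996 = 76906 km = 7.6906×10⁷ m.
r₂ = 69910 + 629500 = 699410 km = 6.9941×10⁸ m.
Transfer ellipse a_t = (r₁ + r₂)/2 = 3.882×10⁸ m.
At r₁: circular v_c1 = √(μ/r₁) = 40580 m/s; transfer-perijove v_p = √[μ(2/r₁ − 1/a_t)] = 54480 m/s.
At r₂: circular v_c2 = √(μ/r₂) = 13460 m/s; transfer-apojove v_a = √[μ(2/r₂ − 1/a_t)] = 5990 m/s.
Δv₂ = v_c2 − v_a = 7468 m/s.
= 7.468 km/s.

Δv ≈ 7.468 km/s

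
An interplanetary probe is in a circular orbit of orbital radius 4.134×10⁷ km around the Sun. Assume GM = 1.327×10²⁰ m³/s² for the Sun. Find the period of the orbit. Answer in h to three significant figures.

T ≈ 1270 h

r = 4.134×10⁷ km = 4.134×10¹⁰ m.
Kepler's third law: T = 2π√(r³/μ) = 2π√((4.134×10¹⁰)³ / 1.327×10²⁰).
r³/μ = 5.324×10¹¹ s², so T = 2π × 7.297×10⁵ = 4.585×10⁶ s.
Converting: 4.585×10⁶ s ÷ 3600 = 1273 h.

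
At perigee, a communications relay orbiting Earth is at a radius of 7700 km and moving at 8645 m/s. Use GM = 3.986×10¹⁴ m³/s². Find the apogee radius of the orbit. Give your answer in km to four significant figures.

apogee radius ≈ 19980 km

r_p = 7.700×10⁶ m.
Specific energy ε = v²/2 − μ/r = -1.440×10⁷ J/kg, so a = −μ/(2ε) = 1.384×10⁷ m.
The apsides satisfy r_p + r_a = 2a, so the apogee radius is 2a − r_p = 1.998×10⁷ m = 19984 km.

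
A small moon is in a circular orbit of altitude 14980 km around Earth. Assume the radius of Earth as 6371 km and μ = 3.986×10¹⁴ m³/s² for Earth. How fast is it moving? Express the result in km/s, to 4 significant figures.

v ≈ 4.321 km/s

r = 6371 + 14980 = 21351 km = 2.1351×10⁷ m.
For a circular orbit v = √(μ/r) = √(3.986×10¹⁴ / 2.135×10⁷) = √(1.867×10⁷) = 4321 m/s.
That is 4.321 km/s.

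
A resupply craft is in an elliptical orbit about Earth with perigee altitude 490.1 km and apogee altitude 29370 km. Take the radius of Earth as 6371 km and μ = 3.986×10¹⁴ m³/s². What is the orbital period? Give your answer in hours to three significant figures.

T ≈ 8.59 hours

r_p = 6371 + 490.1 = 6861.1 km = 6.8611×10⁶ m.
r_a = 6371 + 29370 = 35741 km = 3.5741×10⁷ m.
Semi-major axis a = (r_p + r_a)/2 = (6861.1 + 35741)/2 = 21301 km = 2.130×10⁷ m.
By Kepler's third law T = 2π√(a³/μ) = 2π × 4.924×10³ = 3.094×10⁴ s.
= 8.594 hours.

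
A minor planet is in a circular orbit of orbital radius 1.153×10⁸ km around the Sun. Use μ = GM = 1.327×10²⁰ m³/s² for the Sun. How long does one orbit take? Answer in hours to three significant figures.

r = 1.153×10⁸ km = 1.153×10¹¹ m.
Kepler's third law: T = 2π√(r³/μ) = 2π√((1.153×10¹¹)³ / 1.327×10²⁰).
r³/μ = 1.155×10¹³ s², so T = 2π × 3.399×10⁶ = 2.135×10⁷ s.
Converting: 2.135×10⁷ s ÷ 3600 = 5932 hours.

T ≈ 5930 hours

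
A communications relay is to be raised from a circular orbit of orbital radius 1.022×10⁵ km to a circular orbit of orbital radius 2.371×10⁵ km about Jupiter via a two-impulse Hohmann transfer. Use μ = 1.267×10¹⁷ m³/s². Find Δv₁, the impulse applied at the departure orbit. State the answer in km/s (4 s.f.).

r₁ = 1.022×10⁵ km = 1.022×10⁸ m.
r₂ = 2.371×10⁵ km = 2.371×10⁸ m.
Transfer ellipse a_t = (r₁ + r₂)/2 = 1.696×10⁸ m.
At r₁: circular v_c1 = √(μ/r₁) = 35210 m/s; transfer-perijove v_p = √[μ(2/r₁ − 1/a_t)] = 41620 m/s.
Δv₁ = v_p − v_c1 = 6415 m/s.
= 6.415 km/s.

Δv ≈ 6.415 km/s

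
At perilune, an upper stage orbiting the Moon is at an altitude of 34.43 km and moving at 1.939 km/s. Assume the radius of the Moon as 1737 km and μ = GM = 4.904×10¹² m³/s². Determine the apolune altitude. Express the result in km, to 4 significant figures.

apolune altitude ≈ 2011 km

r_p = 1737 + 34.43 = 1771.4 km = 1.771×10⁶ m.
Specific energy ε = v²/2 − μ/r = -8.885×10⁵ J/kg, so a = −μ/(2ε) = 2.760×10⁶ m.
The apsides satisfy r_p + r_a = 2a, so the apolune radius is 2a − r_p = 3.748×10⁶ m = 3747.8 km.
Apolune altitude = 3747.8 − 1737 = 2010.8 km.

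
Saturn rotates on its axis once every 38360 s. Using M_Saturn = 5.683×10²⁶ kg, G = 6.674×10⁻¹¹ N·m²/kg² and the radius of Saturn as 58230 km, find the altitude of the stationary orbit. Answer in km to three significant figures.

h_sync ≈ 54000 km

μ = GM = 6.674×10⁻¹¹ × 5.683×10²⁶ = 3.793×10¹⁶ m³/s².
A synchronous orbit has period T, so by Kepler's third law a = (μT²/4π²)^(1/3).
μT²/4π² = 3.793×10¹⁶ × (3.836×10⁴)² / 39.48 = 1.414×10²⁴ m³.
a = 1.122×10⁸ m = 1.1223×10⁵ km.
Altitude h = a − R = 1.1223×10⁵ − 58230 = 54003 km.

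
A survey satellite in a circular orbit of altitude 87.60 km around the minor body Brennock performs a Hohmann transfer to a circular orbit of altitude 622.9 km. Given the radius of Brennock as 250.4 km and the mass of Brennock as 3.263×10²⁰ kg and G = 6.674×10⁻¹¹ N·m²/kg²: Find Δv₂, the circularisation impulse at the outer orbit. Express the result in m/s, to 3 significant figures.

μ = GM = 6.674×10⁻¹¹ × 3.263×10²⁰ = 2.178×10¹⁰ m³/s².
r₁ = 250.4 + 87.60 = 338.00 km = 3.3800×10⁵ m.
r₂ = 250.4 + 622.9 = 873.30 km = 8.7330×10⁵ m.
Transfer ellipse a_t = (r₁ + r₂)/2 = 6.056×10⁵ m.
At r₁: circular v_c1 = √(μ/r₁) = 253.8 m/s; transfer-periapsis v_p = √[μ(2/r₁ − 1/a_t)] = 304.8 m/s.
At r₂: circular v_c2 = √(μ/r₂) = 157.9 m/s; transfer-apoapsis v_a = √[μ(2/r₂ − 1/a_t)] = 118.0 m/s.
Δv₂ = v_c2 − v_a = 39.94 m/s.

Δv ≈ 39.9 m/s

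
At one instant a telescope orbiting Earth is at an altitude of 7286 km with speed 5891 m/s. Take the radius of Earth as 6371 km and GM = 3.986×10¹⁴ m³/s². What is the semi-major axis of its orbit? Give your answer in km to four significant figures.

a ≈ 16840 km

r = 6371 + 7286 = 13657 km = 1.366×10⁷ m.
Vis-viva rearranged: 1/a = 2/r − v²/μ = 1.464×10⁻⁷ − 8.706×10⁻⁸ = 5.938×10⁻⁸ m⁻¹.
a = 1.684×10⁷ m = 16841 km.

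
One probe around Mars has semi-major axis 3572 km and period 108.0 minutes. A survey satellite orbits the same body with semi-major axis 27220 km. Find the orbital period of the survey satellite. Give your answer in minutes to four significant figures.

Kepler's third law: T² ∝ a³, so T₂ = T₁ (a₂/a₁)^(3/2).
a₂/a₁ = 7.620, (a₂/a₁)^(3/2) = 21.04.
T₂ = 108.0 × 21.04 = 2272 minutes.

T₂ ≈ 2272 minutes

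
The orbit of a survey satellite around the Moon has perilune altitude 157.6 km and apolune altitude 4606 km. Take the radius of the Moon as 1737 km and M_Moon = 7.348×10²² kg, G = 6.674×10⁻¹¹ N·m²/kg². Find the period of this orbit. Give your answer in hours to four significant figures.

μ = GM = 6.674×10⁻¹¹ × 7.348×10²² = 4.904×10¹² m³/s².
r_p = 1737 + 157.6 = 1894.6 km = 1.8946×10⁶ m.
r_a = 1737 + 4606 = 6343.0 km = 6.3430×10⁶ m.
Semi-major axis a = (r_p + r_a)/2 = (1894.6 + 6343.0)/2 = 4118.8 km = 4.119×10⁶ m.
By Kepler's third law T = 2π√(a³/μ) = 2π × 3.775×10³ = 2.372×10⁴ s.
= 6.588 hours.

T ≈ 6.588 hours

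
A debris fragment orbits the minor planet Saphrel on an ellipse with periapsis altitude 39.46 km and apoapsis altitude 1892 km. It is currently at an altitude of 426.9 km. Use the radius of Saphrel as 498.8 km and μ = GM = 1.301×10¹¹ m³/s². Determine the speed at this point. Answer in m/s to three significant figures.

r_p = 498.8 + 39.46 = 538.26 km = 5.3826×10⁵ m.
r_a = 498.8 + 1892 = 2390.8 km = 2.3908×10⁶ m.
r = 498.8 + 426.9 = 925.70 km = 9.257×10⁵ m.
Semi-major axis a = (r_p + r_a)/2 = 1464.5 km = 1.465×10⁶ m.
Vis-viva: v² = μ(2/r − 1/a) = 1.301×10¹¹ × (2.161×10⁻⁶ − 6.828×10⁻⁷) = 1.923×10⁵ m²/s².
v = 438.5 m/s.

v ≈ 438 m/s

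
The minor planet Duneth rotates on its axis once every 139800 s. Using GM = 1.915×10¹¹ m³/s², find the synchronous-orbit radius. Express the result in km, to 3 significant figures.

r_sync ≈ 4560 km

A synchronous orbit has period T, so by Kepler's third law a = (μT²/4π²)^(1/3).
μT²/4π² = 1.915×10¹¹ × (1.398×10⁵)² / 39.48 = 9.480×10¹⁹ m³.
a = 4.560×10⁶ m = 4559.8 km.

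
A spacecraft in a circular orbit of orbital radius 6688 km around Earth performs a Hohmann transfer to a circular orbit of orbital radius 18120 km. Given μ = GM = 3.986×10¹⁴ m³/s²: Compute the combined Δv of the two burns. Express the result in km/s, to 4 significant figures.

r₁ = 6688 km = 6.688×10⁶ m.
r₂ = 18120 km = 1.812×10⁷ m.
Transfer ellipse a_t = (r₁ + r₂)/2 = 1.240×10⁷ m.
At r₁: circular v_c1 = √(μ/r₁) = 7720 m/s; transfer-perigee v_p = √[μ(2/r₁ − 1/a_t)] = 9331 m/s.
Δv₁ = v_p − v_c1 = 1611 m/s.
At r₂: circular v_c2 = √(μ/r₂) = 4690 m/s; transfer-apogee v_a = √[μ(2/r₂ − 1/a_t)] = 3444 m/s.
Δv₂ = v_c2 − v_a = 1246 m/s.
Total Δv = Δv₁ + Δv₂ = 2857 m/s = 2.857 km/s.

Δv_total ≈ 2.857 km/s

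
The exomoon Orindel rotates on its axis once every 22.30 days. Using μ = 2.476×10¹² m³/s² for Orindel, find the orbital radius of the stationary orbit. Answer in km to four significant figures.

T = 22.30 days = 1.927×10⁶ s.
A synchronous orbit has period T, so by Kepler's third law a = (μT²/4π²)^(1/3).
μT²/4π² = 2.476×10¹² × (1.927×10⁶)² / 39.48 = 2.328×10²³ m³.
a = 6.152×10⁷ m = 61519 km.

r_sync ≈ 61520 km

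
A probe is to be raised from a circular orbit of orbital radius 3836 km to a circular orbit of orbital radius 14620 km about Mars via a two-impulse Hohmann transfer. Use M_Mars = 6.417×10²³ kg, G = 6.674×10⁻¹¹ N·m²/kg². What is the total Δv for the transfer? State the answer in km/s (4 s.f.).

Δv_total ≈ 1.472 km/s

μ = GM = 6.674×10⁻¹¹ × 6.417×10²³ = 4.283×10¹³ m³/s².
r₁ = 3836 km = 3.836×10⁶ m.
r₂ = 14620 km = 1.462×10⁷ m.
Transfer ellipse a_t = (r₁ + r₂)/2 = 9.228×10⁶ m.
At r₁: circular v_c1 = √(μ/r₁) = 3341 m/s; transfer-periapsis v_p = √[μ(2/r₁ − 1/a_t)] = 4206 m/s.
Δv₁ = v_p − v_c1 = 864.4 m/s.
At r₂: circular v_c2 = √(μ/r₂) = 1712 m/s; transfer-apoapsis v_a = √[μ(2/r₂ − 1/a_t)] = 1103 m/s.
Δv₂ = v_c2 − v_a = 608.0 m/s.
Total Δv = Δv₁ + Δv₂ = 1472 m/s = 1.472 km/s.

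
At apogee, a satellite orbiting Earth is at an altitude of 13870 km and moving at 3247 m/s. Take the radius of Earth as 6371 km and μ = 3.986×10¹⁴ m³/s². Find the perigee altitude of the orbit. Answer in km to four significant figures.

perigee altitude ≈ 1028 km

r_a = 6371 + 13870 = 20241 km = 2.024×10⁷ m.
Specific energy ε = v²/2 − μ/r = -1.442×10⁷ J/kg, so a = −μ/(2ε) = 1.382×10⁷ m.
The apsides satisfy r_p + r_a = 2a, so the perigee radius is 2a − r_a = 7.399×10⁶ m = 7398.9 km.
Perigee altitude = 7398.9 − 6371 = 1027.9 km.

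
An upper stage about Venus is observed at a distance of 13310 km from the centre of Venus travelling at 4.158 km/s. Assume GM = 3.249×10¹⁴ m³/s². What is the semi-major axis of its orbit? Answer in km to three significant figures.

a ≈ 10300 km

r = 1.331×10⁷ m.
Vis-viva rearranged: 1/a = 2/r − v²/μ = 1.503×10⁻⁷ − 5.321×10⁻⁸ = 9.705×10⁻⁸ m⁻¹.
a = 1.030×10⁷ m = 10304 km.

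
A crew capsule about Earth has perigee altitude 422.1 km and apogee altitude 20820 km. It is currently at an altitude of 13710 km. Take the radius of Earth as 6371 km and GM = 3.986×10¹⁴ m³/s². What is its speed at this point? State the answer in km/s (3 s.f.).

r_p = 6371 + 422.1 = 6793.1 km = 6.7931×10⁶ m.
r_a = 6371 + 20820 = 27191 km = 2.7191×10⁷ m.
r = 6371 + 13710 = 20081 km = 2.008×10⁷ m.
Semi-major axis a = (r_p + r_a)/2 = 16992 km = 1.699×10⁷ m.
Vis-viva: v² = μ(2/r − 1/a) = 3.986×10¹⁴ × (9.960×10⁻⁸ − 5.885×10⁻⁸) = 1.624×10⁷ m²/s².
v = 4030 m/s = 4.030 km/s.

v ≈ 4.03 km/s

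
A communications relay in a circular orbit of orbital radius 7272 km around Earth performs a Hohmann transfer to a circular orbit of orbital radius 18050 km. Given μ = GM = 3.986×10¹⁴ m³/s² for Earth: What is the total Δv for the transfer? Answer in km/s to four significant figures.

Δv_total ≈ 2.574 km/s

r₁ = 7272 km = 7.272×10⁶ m.
r₂ = 18050 km = 1.805×10⁷ m.
Transfer ellipse a_t = (r₁ + r₂)/2 = 1.266×10⁷ m.
At r₁: circular v_c1 = √(μ/r₁) = 7404 m/s; transfer-perigee v_p = √[μ(2/r₁ − 1/a_t)] = 8840 m/s.
Δv₁ = v_p − v_c1 = 1436 m/s.
At r₂: circular v_c2 = √(μ/r₂) = 4699 m/s; transfer-apogee v_a = √[μ(2/r₂ − 1/a_t)] = 3561 m/s.
Δv₂ = v_c2 − v_a = 1138 m/s.
Total Δv = Δv₁ + Δv₂ = 2574 m/s = 2.574 km/s.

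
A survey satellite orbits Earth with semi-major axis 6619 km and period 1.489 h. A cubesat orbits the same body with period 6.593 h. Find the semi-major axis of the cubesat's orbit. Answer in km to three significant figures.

a₂ ≈ 17800 km

Kepler's third law: a³ ∝ T², so a₂ = a₁ (T₂/T₁)^(2/3).
T₂/T₁ = 4.428, (T₂/T₁)^(2/3) = 2.696.
a₂ = 6619 × 2.696 = 17850 km.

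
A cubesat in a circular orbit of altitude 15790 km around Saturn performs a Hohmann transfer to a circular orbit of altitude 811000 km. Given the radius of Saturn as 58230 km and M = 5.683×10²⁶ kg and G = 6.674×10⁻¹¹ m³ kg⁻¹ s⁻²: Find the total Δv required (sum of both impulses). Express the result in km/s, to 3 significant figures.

μ = GM = 6.674×10⁻¹¹ × 5.683×10²⁶ = 3.793×10¹⁶ m³/s².
r₁ = 58230 + 15790 = 74020 km = 7.4020×10⁷ m.
r₂ = 58230 + 811000 = 869230 km = 8.6923×10⁸ m.
Transfer ellipse a_t = (r₁ + r₂)/2 = 4.716×10⁸ m.
At r₁: circular v_c1 = √(μ/r₁) = 22640 m/s; transfer-perikrone v_p = √[μ(2/r₁ − 1/a_t)] = 30730 m/s.
Δv₁ = v_p − v_c1 = 8095 m/s.
At r₂: circular v_c2 = √(μ/r₂) = 6606 m/s; transfer-apokrone v_a = √[μ(2/r₂ − 1/a_t)] = 2617 m/s.
Δv₂ = v_c2 − v_a = 3989 m/s.
Total Δv = Δv₁ + Δv₂ = 12080 m/s = 12.08 km/s.

Δv_total ≈ 12.1 km/s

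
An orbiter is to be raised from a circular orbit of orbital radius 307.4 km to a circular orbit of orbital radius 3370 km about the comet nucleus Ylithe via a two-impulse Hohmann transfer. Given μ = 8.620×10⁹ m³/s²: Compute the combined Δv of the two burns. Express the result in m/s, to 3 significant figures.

Δv_total ≈ 89.1 m/s

r₁ = 307.4 km = 3.074×10⁵ m.
r₂ = 3370 km = 3.370×10⁶ m.
Transfer ellipse a_t = (r₁ + r₂)/2 = 1.839×10⁶ m.
At r₁: circular v_c1 = √(μ/r₁) = 167.5 m/s; transfer-periapsis v_p = √[μ(2/r₁ − 1/a_t)] = 226.7 m/s.
Δv₁ = v_p − v_c1 = 59.25 m/s.
At r₂: circular v_c2 = √(μ/r₂) = 50.58 m/s; transfer-apoapsis v_a = √[μ(2/r₂ − 1/a_t)] = 20.68 m/s.
Δv₂ = v_c2 − v_a = 29.90 m/s.
Total Δv = Δv₁ + Δv₂ = 89.14 m/s.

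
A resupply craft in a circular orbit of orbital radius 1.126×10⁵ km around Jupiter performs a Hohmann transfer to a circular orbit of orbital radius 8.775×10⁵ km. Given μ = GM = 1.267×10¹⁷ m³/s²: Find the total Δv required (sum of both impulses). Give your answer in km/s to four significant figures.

r₁ = 1.126×10⁵ km = 1.126×10⁸ m.
r₂ = 8.775×10⁵ km = 8.775×10⁸ m.
Transfer ellipse a_t = (r₁ + r₂)/2 = 4.950×10⁸ m.
At r₁: circular v_c1 = √(μ/r₁) = 33540 m/s; transfer-perijove v_p = √[μ(2/r₁ − 1/a_t)] = 44660 m/s.
Δv₁ = v_p − v_c1 = 11120 m/s.
At r₂: circular v_c2 = √(μ/r₂) = 12020 m/s; transfer-apojove v_a = √[μ(2/r₂ − 1/a_t)] = 5731 m/s.
Δv₂ = v_c2 − v_a = 6285 m/s.
Total Δv = Δv₁ + Δv₂ = 17400 m/s = 17.40 km/s.

Δv_total ≈ 17.40 km/s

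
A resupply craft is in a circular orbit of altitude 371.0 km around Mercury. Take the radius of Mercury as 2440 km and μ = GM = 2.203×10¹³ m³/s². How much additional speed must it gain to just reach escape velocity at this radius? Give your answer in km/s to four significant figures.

Δv ≈ 1.160 km/s

r = 2440 + 371.0 = 2811.0 km = 2.8110×10⁶ m.
Circular speed v_c = √(μ/r) = 2799 m/s.
Escape speed v_esc = √(2μ/r) = √2 × v_c = 3959 m/s.
Δv = v_esc − v_c = 1160 m/s = 1.160 km/s.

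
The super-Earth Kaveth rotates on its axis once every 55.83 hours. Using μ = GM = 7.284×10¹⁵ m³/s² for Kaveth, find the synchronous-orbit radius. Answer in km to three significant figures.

T = 55.83 hours = 2.010×10⁵ s.
A synchronous orbit has period T, so by Kepler's third law a = (μT²/4π²)^(1/3).
μT²/4π² = 7.284×10¹⁵ × (2.010×10⁵)² / 39.48 = 7.453×10²⁴ m³.
a = 1.953×10⁸ m = 1.9534×10⁵ km.

r_sync ≈ 1.95×10⁵ km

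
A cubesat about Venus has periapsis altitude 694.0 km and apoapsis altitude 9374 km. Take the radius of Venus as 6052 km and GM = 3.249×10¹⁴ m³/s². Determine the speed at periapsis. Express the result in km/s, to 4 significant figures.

r_p = 6052 + 694.0 = 6746.0 km = 6.7460×10⁶ m.
r_a = 6052 + 9374 = 15426 km = 1.5426×10⁷ m.
Semi-major axis a = (r_p + r_a)/2 = 11086 km = 1.109×10⁷ m.
Vis-viva: v² = μ(2/r − 1/a) = 3.249×10¹⁴ × (2.965×10⁻⁷ − 9.020×10⁻⁸) = 6.702×10⁷ m²/s².
v = 8186 m/s = 8.186 km/s.

v ≈ 8.186 km/s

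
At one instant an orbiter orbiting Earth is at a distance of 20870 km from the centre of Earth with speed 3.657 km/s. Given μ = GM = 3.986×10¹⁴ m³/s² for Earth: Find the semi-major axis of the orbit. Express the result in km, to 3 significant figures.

r = 2.087×10⁷ m.
Specific orbital energy ε = v²/2 − μ/r = (3657)²/2 − 3.986×10¹⁴/2.087×10⁷ = -1.241×10⁷ J/kg.
Since ε = −μ/(2a), a = −μ/(2ε) = 1.606×10⁷ m = 16057 km.

a ≈ 16100 km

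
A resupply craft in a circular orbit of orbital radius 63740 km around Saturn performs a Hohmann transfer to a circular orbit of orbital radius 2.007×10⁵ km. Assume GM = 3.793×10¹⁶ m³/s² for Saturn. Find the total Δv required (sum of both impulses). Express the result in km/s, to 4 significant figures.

r₁ = 63740 km = 6.374×10⁷ m.
r₂ = 2.007×10⁵ km = 2.007×10⁸ m.
Transfer ellipse a_t = (r₁ + r₂)/2 = 1.322×10⁸ m.
At r₁: circular v_c1 = √(μ/r₁) = 24390 m/s; transfer-perikrone v_p = √[μ(2/r₁ − 1/a_t)] = 30050 m/s.
Δv₁ = v_p − v_c1 = 5660 m/s.
At r₂: circular v_c2 = √(μ/r₂) = 13750 m/s; transfer-apokrone v_a = √[μ(2/r₂ − 1/a_t)] = 9545 m/s.
Δv₂ = v_c2 − v_a = 4202 m/s.
Total Δv = Δv₁ + Δv₂ = 9863 m/s = 9.863 km/s.

Δv_total ≈ 9.863 km/s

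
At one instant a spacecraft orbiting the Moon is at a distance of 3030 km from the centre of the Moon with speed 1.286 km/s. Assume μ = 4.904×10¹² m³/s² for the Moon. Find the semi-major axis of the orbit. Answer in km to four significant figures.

a ≈ 3098 km

r = 3.030×10⁶ m.
Vis-viva rearranged: 1/a = 2/r − v²/μ = 6.601×10⁻⁷ − 3.372×10⁻⁷ = 3.228×10⁻⁷ m⁻¹.
a = 3.098×10⁶ m = 3097.6 km.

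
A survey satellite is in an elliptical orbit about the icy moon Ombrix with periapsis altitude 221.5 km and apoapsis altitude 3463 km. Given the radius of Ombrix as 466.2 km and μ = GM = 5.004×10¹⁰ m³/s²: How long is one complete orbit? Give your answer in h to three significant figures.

T ≈ 27.4 h

r_p = 466.2 + 221.5 = 687.70 km = 6.8770×10⁵ m.
r_a = 466.2 + 3463 = 3929.2 km = 3.9292×10⁶ m.
Semi-major axis a = (r_p + r_a)/2 = (687.70 + 3929.2)/2 = 2308.4 km = 2.308×10⁶ m.
By Kepler's third law T = 2π√(a³/μ) = 2π × 1.568×10⁴ = 9.851×10⁴ s.
= 27.37 h.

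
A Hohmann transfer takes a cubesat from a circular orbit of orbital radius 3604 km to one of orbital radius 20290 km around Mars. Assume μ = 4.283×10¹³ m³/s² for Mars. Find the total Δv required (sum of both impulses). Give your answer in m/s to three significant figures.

Δv_total ≈ 1700 m/s

r₁ = 3604 km = 3.604×10⁶ m.
r₂ = 20290 km = 2.029×10⁷ m.
Transfer ellipse a_t = (r₁ + r₂)/2 = 1.195×10⁷ m.
At r₁: circular v_c1 = √(μ/r₁) = 3447 m/s; transfer-periapsis v_p = √[μ(2/r₁ − 1/a_t)] = 4493 m/s.
Δv₁ = v_p − v_c1 = 1045 m/s.
At r₂: circular v_c2 = √(μ/r₂) = 1453 m/s; transfer-apoapsis v_a = √[μ(2/r₂ − 1/a_t)] = 798.0 m/s.
Δv₂ = v_c2 − v_a = 654.9 m/s.
Total Δv = Δv₁ + Δv₂ = 1700 m/s.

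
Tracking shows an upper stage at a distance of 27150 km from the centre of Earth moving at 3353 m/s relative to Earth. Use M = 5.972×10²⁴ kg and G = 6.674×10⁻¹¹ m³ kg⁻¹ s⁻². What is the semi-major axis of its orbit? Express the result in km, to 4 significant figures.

μ = GM = 6.674×10⁻¹¹ × 5.972×10²⁴ = 3.986×10¹⁴ m³/s².
r = 2.715×10⁷ m.
Specific orbital energy ε = v²/2 − μ/r = (3353)²/2 − 3.986×10¹⁴/2.715×10⁷ = -9.059×10⁶ J/kg.
Since ε = −μ/(2a), a = −μ/(2ε) = 2.200×10⁷ m = 21999 km.

a ≈ 22000 km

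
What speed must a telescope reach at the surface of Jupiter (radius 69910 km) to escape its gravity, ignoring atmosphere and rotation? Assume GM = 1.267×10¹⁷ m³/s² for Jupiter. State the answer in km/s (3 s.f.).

v_esc ≈ 60.2 km/s

r = R = 6.991×10⁷ m.
Escape speed v_esc = √(2μ/r) = √(2 × 1.267×10¹⁷ / 6.991×10⁷) = √(3.625×10⁹) = 60210 m/s.
= 60.21 km/s.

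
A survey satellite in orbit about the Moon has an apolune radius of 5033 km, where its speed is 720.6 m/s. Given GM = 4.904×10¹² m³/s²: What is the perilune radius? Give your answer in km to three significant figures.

r_a = 5.033×10⁶ m.
Specific energy ε = v²/2 − μ/r = -7.147×10⁵ J/kg, so a = −μ/(2ε) = 3.431×10⁶ m.
The apsides satisfy r_p + r_a = 2a, so the perilune radius is 2a − r_a = 1.828×10⁶ m = 1828.3 km.

perilune radius ≈ 1830 km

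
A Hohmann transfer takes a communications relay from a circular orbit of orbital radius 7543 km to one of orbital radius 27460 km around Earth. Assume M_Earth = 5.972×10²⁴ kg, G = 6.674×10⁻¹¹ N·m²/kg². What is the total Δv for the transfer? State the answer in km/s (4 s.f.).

Δv_total ≈ 3.145 km/s

μ = GM = 6.674×10⁻¹¹ × 5.972×10²⁴ = 3.986×10¹⁴ m³/s².
r₁ = 7543 km = 7.543×10⁶ m.
r₂ = 27460 km = 2.746×10⁷ m.
Transfer ellipse a_t = (r₁ + r₂)/2 = 1.750×10⁷ m.
At r₁: circular v_c1 = √(μ/r₁) = 7269 m/s; transfer-perigee v_p = √[μ(2/r₁ − 1/a_t)] = 9105 m/s.
Δv₁ = v_p − v_c1 = 1836 m/s.
At r₂: circular v_c2 = √(μ/r₂) = 3810 m/s; transfer-apogee v_a = √[μ(2/r₂ − 1/a_t)] = 2501 m/s.
Δv₂ = v_c2 − v_a = 1309 m/s.
Total Δv = Δv₁ + Δv₂ = 3145 m/s = 3.145 km/s.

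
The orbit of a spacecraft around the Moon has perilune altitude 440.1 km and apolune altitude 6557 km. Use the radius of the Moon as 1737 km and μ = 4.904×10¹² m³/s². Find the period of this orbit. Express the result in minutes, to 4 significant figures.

r_p = 1737 + 440.1 = 2177.1 km = 2.1771×10⁶ m.
r_a = 1737 + 6557 = 8294.0 km = 8.2940×10⁶ m.
Semi-major axis a = (r_p + r_a)/2 = (2177.1 + 8294.0)/2 = 5235.6 km = 5.236×10⁶ m.
By Kepler's third law T = 2π√(a³/μ) = 2π × 5.410×10³ = 3.399×10⁴ s.
= 566.5 minutes.

T ≈ 566.5 minutes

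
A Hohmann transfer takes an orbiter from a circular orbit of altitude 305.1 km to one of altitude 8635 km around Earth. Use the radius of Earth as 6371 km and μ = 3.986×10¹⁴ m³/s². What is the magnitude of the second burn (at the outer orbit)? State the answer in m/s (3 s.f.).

r₁ = 6371 + 305.1 = 6676.1 km = 6.6761×10⁶ m.
r₂ = 6371 + 8635 = 15006 km = 1.5006×10⁷ m.
Transfer ellipse a_t = (r₁ + r₂)/2 = 1.084×10⁷ m.
At r₁: circular v_c1 = √(μ/r₁) = 7727 m/s; transfer-perigee v_p = √[μ(2/r₁ − 1/a_t)] = 9091 m/s.
At r₂: circular v_c2 = √(μ/r₂) = 5154 m/s; transfer-apogee v_a = √[μ(2/r₂ − 1/a_t)] = 4044 m/s.
Δv₂ = v_c2 − v_a = 1109 m/s.

Δv ≈ 1110 m/s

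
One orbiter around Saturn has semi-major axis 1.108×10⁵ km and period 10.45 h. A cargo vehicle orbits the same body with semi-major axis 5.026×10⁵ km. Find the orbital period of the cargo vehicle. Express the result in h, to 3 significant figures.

T₂ ≈ 101 h

Kepler's third law: T² ∝ a³, so T₂ = T₁ (a₂/a₁)^(3/2).
a₂/a₁ = 4.536, (a₂/a₁)^(3/2) = 9.661.
T₂ = 10.45 × 9.661 = 101.0 h.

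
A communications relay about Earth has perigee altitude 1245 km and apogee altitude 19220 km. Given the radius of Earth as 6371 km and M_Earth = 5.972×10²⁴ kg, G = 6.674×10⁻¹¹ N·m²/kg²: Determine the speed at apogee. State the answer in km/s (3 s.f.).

μ = GM = 6.674×10⁻¹¹ × 5.972×10²⁴ = 3.986×10¹⁴ m³/s².
r_p = 6371 + 1245 = 7616.0 km = 7.6160×10⁶ m.
r_a = 6371 + 19220 = 25591 km = 2.5591×10⁷ m.
Semi-major axis a = (r_p + r_a)/2 = 16604 km = 1.660×10⁷ m.
Vis-viva: v² = μ(2/r − 1/a) = 3.986×10¹⁴ × (7.815×10⁻⁸ − 6.023×10⁻⁸) = 7.144×10⁶ m²/s².
v = 2673 m/s = 2.673 km/s.

v ≈ 2.67 km/s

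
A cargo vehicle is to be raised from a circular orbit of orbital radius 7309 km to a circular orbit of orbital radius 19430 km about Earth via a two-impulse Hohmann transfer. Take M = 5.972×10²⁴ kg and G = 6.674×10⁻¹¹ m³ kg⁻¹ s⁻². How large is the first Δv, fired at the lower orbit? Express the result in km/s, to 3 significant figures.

Δv ≈ 1.52 km/s

μ = GM = 6.674×10⁻¹¹ × 5.972×10²⁴ = 3.986×10¹⁴ m³/s².
r₁ = 7309 km = 7.309×10⁶ m.
r₂ = 19430 km = 1.943×10⁷ m.
Transfer ellipse a_t = (r₁ + r₂)/2 = 1.337×10⁷ m.
At r₁: circular v_c1 = √(μ/r₁) = 7385 m/s; transfer-perigee v_p = √[μ(2/r₁ − 1/a_t)] = 8902 m/s.
Δv₁ = v_p − v_c1 = 1518 m/s.
= 1.518 km/s.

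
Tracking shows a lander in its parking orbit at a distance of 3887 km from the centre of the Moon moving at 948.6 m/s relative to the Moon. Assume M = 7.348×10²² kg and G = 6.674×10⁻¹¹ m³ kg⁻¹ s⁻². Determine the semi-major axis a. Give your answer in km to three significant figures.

a ≈ 3020 km

μ = GM = 6.674×10⁻¹¹ × 7.348×10²² = 4.904×10¹² m³/s².
r = 3.887×10⁶ m.
Vis-viva rearranged: 1/a = 2/r − v²/μ = 5.145×10⁻⁷ − 1.835×10⁻⁷ = 3.310×10⁻⁷ m⁻¹.
a = 3.021×10⁶ m = 3020.7 km.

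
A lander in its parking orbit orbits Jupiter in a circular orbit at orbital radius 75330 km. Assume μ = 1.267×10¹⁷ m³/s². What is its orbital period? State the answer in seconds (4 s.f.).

T ≈ 11540 seconds

r = 75330 km = 7.533×10⁷ m.
Kepler's third law: T = 2π√(r³/μ) = 2π√((7.533×10⁷)³ / 1.267×10¹⁷).
r³/μ = 3.374×10⁶ s², so T = 2π × 1.837×10³ = 1.154×10⁴ s.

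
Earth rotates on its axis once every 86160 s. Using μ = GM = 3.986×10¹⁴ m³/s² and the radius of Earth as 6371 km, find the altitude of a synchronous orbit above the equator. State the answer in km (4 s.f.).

h_sync ≈ 35790 km

A synchronous orbit has period T, so by Kepler's third law a = (μT²/4π²)^(1/3).
μT²/4π² = 3.986×10¹⁴ × (8.616×10⁴)² / 39.48 = 7.495×10²² m³.
a = 4.216×10⁷ m = 42163 km.
Altitude h = a − R = 42163 − 6371 = 35792 km.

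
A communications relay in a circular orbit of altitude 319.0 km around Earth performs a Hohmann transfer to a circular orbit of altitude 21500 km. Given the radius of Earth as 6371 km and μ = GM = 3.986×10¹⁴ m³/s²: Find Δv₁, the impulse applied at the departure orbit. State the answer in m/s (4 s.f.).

Δv ≈ 2084 m/s

r₁ = 6371 + 319.0 = 6690.0 km = 6.6900×10⁶ m.
r₂ = 6371 + 21500 = 27871 km = 2.7871×10⁷ m.
Transfer ellipse a_t = (r₁ + r₂)/2 = 1.728×10⁷ m.
At r₁: circular v_c1 = √(μ/r₁) = 7719 m/s; transfer-perigee v_p = √[μ(2/r₁ − 1/a_t)] = 9803 m/s.
Δv₁ = v_p − v_c1 = 2084 m/s.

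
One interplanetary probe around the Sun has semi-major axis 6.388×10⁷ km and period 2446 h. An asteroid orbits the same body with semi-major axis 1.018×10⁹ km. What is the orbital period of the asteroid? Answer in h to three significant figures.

T₂ ≈ 1.56×10⁵ h

Kepler's third law: T² ∝ a³, so T₂ = T₁ (a₂/a₁)^(3/2).
a₂/a₁ = 15.94, (a₂/a₁)^(3/2) = 63.62.
T₂ = 2446 × 63.62 = 1.556×10⁵ h.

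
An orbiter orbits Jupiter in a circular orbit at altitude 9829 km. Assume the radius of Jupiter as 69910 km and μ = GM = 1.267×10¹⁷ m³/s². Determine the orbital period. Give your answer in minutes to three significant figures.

r = 69910 + 9829 = 79739 km = 7.9739×10⁷ m.
Kepler's third law: T = 2π√(r³/μ) = 2π√((7.974×10⁷)³ / 1.267×10¹⁷).
r³/μ = 4.002×10⁶ s², so T = 2π × 2.000×10³ = 1.257×10⁴ s.
Converting: 1.257×10⁴ s ÷ 60.00 = 209.5 minutes.

T ≈ 209 minutes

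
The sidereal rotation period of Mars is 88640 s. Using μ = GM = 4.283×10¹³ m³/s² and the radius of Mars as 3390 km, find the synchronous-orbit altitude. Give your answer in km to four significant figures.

h_sync ≈ 17040 km

A synchronous orbit has period T, so by Kepler's third law a = (μT²/4π²)^(1/3).
μT²/4π² = 4.283×10¹³ × (8.864×10⁴)² / 39.48 = 8.524×10²¹ m³.
a = 2.043×10⁷ m = 20428 km.
Altitude h = a − R = 20428 − 3390 = 17038 km.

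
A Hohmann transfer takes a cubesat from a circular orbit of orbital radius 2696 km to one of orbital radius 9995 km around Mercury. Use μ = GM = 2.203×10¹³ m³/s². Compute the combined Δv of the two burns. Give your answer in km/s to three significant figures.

r₁ = 2696 km = 2.696×10⁶ m.
r₂ = 9995 km = 9.995×10⁶ m.
Transfer ellipse a_t = (r₁ + r₂)/2 = 6.346×10⁶ m.
At r₁: circular v_c1 = √(μ/r₁) = 2859 m/s; transfer-periherm v_p = √[μ(2/r₁ − 1/a_t)] = 3588 m/s.
Δv₁ = v_p − v_c1 = 729.1 m/s.
At r₂: circular v_c2 = √(μ/r₂) = 1485 m/s; transfer-apoherm v_a = √[μ(2/r₂ − 1/a_t)] = 967.7 m/s.
Δv₂ = v_c2 − v_a = 516.9 m/s.
Total Δv = Δv₁ + Δv₂ = 1246 m/s = 1.246 km/s.

Δv_total ≈ 1.25 km/s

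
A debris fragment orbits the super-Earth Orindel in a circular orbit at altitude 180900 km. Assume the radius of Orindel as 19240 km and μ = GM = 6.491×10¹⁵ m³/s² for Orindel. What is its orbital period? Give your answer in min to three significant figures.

r = 19240 + 180900 = 200140 km = 2.0014×10⁸ m.
Kepler's third law: T = 2π√(r³/μ) = 2π√((2.001×10⁸)³ / 6.491×10¹⁵).
r³/μ = 1.235×10⁹ s², so T = 2π × 3.514×10⁴ = 2.208×10⁵ s.
Converting: 2.208×10⁵ s ÷ 60.00 = 3680 min.

T ≈ 3680 min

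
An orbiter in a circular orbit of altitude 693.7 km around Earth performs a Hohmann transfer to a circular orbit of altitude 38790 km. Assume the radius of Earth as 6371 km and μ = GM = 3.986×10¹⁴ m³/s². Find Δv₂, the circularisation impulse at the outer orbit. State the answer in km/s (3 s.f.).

r₁ = 6371 + 693.7 = 7064.7 km = 7.0647×10⁶ m.
r₂ = 6371 + 38790 = 45161 km = 4.5161×10⁷ m.
Transfer ellipse a_t = (r₁ + r₂)/2 = 2.611×10⁷ m.
At r₁: circular v_c1 = √(μ/r₁) = 7511 m/s; transfer-perigee v_p = √[μ(2/r₁ − 1/a_t)] = 9878 m/s.
At r₂: circular v_c2 = √(μ/r₂) = 2971 m/s; transfer-apogee v_a = √[μ(2/r₂ − 1/a_t)] = 1545 m/s.
Δv₂ = v_c2 − v_a = 1426 m/s.
= 1.426 km/s.

Δv ≈ 1.43 km/s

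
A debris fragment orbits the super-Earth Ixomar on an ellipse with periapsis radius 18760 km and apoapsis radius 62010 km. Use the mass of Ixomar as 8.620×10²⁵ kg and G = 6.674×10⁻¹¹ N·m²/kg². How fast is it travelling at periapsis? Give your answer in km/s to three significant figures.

v ≈ 21.7 km/s

μ = GM = 6.674×10⁻¹¹ × 8.620×10²⁵ = 5.753×10¹⁵ m³/s².
Semi-major axis a = (r_p + r_a)/2 = 40385 km = 4.038×10⁷ m.
Vis-viva: v² = μ(2/r − 1/a) = 5.753×10¹⁵ × (1.066×10⁻⁷ − 2.476×10⁻⁸) = 4.709×10⁸ m²/s².
v = 21700 m/s = 21.70 km/s.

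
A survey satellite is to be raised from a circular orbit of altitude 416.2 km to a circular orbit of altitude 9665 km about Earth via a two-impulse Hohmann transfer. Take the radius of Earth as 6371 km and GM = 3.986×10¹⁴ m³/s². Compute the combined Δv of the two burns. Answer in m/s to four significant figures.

Δv_total ≈ 2562 m/s

r₁ = 6371 + 416.2 = 6787.2 km = 6.7872×10⁶ m.
r₂ = 6371 + 9665 = 16036 km = 1.6036×10⁷ m.
Transfer ellipse a_t = (r₁ + r₂)/2 = 1.141×10⁷ m.
At r₁: circular v_c1 = √(μ/r₁) = 7663 m/s; transfer-perigee v_p = √[μ(2/r₁ − 1/a_t)] = 9084 m/s.
Δv₁ = v_p − v_c1 = 1421 m/s.
At r₂: circular v_c2 = √(μ/r₂) = 4986 m/s; transfer-apogee v_a = √[μ(2/r₂ − 1/a_t)] = 3845 m/s.
Δv₂ = v_c2 − v_a = 1141 m/s.
Total Δv = Δv₁ + Δv₂ = 2562 m/s.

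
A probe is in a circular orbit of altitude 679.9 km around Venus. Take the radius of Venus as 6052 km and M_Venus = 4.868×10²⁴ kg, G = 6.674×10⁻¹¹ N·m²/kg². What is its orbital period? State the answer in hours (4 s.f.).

μ = GM = 6.674×10⁻¹¹ × 4.868×10²⁴ = 3.249×10¹⁴ m³/s².
r = 6052 + 679.9 = 6731.9 km = 6.7319×10⁶ m.
Kepler's third law: T = 2π√(r³/μ) = 2π√((6.732×10⁶)³ / 3.249×10¹⁴).
r³/μ = 9.390×10⁵ s², so T = 2π × 9.690×10² = 6.089×10³ s.
Converting: 6.089×10³ s ÷ 3600 = 1.691 hours.

T ≈ 1.691 hours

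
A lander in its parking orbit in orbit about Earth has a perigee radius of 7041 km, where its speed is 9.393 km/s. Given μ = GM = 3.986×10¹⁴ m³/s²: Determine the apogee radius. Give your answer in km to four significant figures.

apogee radius ≈ 24850 km

r_p = 7.041×10⁶ m.
Specific energy ε = v²/2 − μ/r = -1.250×10⁷ J/kg, so a = −μ/(2ε) = 1.595×10⁷ m.
The apsides satisfy r_p + r_a = 2a, so the apogee radius is 2a − r_p = 2.485×10⁷ m = 24855 km.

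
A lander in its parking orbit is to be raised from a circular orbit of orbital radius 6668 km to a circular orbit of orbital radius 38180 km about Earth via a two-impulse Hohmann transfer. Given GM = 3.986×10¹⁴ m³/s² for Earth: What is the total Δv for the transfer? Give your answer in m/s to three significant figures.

r₁ = 6668 km = 6.668×10⁶ m.
r₂ = 38180 km = 3.818×10⁷ m.
Transfer ellipse a_t = (r₁ + r₂)/2 = 2.242×10⁷ m.
At r₁: circular v_c1 = √(μ/r₁) = 7732 m/s; transfer-perigee v_p = √[μ(2/r₁ − 1/a_t)] = 10090 m/s.
Δv₁ = v_p − v_c1 = 2357 m/s.
At r₂: circular v_c2 = √(μ/r₂) = 3231 m/s; transfer-apogee v_a = √[μ(2/r₂ − 1/a_t)] = 1762 m/s.
Δv₂ = v_c2 − v_a = 1469 m/s.
Total Δv = Δv₁ + Δv₂ = 3826 m/s.

Δv_total ≈ 3830 m/s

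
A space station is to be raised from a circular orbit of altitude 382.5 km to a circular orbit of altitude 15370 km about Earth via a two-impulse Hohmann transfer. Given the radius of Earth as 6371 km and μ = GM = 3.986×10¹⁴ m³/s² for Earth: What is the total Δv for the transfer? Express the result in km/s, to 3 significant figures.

Δv_total ≈ 3.14 km/s

r₁ = 6371 + 382.5 = 6753.5 km = 6.7535×10⁶ m.
r₂ = 6371 + 15370 = 21741 km = 2.1741×10⁷ m.
Transfer ellipse a_t = (r₁ + r₂)/2 = 1.425×10⁷ m.
At r₁: circular v_c1 = √(μ/r₁) = 7683 m/s; transfer-perigee v_p = √[μ(2/r₁ − 1/a_t)] = 9490 m/s.
Δv₁ = v_p − v_c1 = 1808 m/s.
At r₂: circular v_c2 = √(μ/r₂) = 4282 m/s; transfer-apogee v_a = √[μ(2/r₂ − 1/a_t)] = 2948 m/s.
Δv₂ = v_c2 − v_a = 1334 m/s.
Total Δv = Δv₁ + Δv₂ = 3142 m/s = 3.142 km/s.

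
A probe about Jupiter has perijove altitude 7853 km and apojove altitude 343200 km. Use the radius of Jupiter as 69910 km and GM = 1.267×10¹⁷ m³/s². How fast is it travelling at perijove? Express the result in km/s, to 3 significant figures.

v ≈ 52.4 km/s

r_p = 69910 + 7853 = 77763 km = 7.7763×10⁷ m.
r_a = 69910 + 343200 = 413110 km = 4.1311×10⁸ m.
Semi-major axis a = (r_p + r_a)/2 = 2.4544×10⁵ km = 2.454×10⁸ m.
Vis-viva: v² = μ(2/r − 1/a) = 1.267×10¹⁷ × (2.572×10⁻⁸ − 4.074×10⁻⁹) = 2.742×10⁹ m²/s².
v = 52370 m/s = 52.37 km/s.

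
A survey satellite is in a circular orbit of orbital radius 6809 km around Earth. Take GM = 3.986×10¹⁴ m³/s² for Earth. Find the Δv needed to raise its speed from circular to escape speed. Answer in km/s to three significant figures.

Δv ≈ 3.17 km/s

r = 6809 km = 6.809×10⁶ m.
Circular speed v_c = √(μ/r) = 7651 m/s.
Escape speed v_esc = √(2μ/r) = √2 × v_c = 10820 m/s.
Δv = v_esc − v_c = 3169 m/s = 3.169 km/s.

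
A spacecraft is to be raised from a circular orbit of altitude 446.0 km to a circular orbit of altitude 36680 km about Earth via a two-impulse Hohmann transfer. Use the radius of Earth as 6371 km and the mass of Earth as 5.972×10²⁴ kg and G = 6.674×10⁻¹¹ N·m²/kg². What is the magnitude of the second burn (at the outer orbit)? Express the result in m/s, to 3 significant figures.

Δv ≈ 1450 m/s

μ = GM = 6.674×10⁻¹¹ × 5.972×10²⁴ = 3.986×10¹⁴ m³/s².
r₁ = 6371 + 446.0 = 6817.0 km = 6.8170×10⁶ m.
r₂ = 6371 + 36680 = 43051 km = 4.3051×10⁷ m.
Transfer ellipse a_t = (r₁ + r₂)/2 = 2.493×10⁷ m.
At r₁: circular v_c1 = √(μ/r₁) = 7646 m/s; transfer-perigee v_p = √[μ(2/r₁ − 1/a_t)] = 10050 m/s.
At r₂: circular v_c2 = √(μ/r₂) = 3043 m/s; transfer-apogee v_a = √[μ(2/r₂ − 1/a_t)] = 1591 m/s.
Δv₂ = v_c2 − v_a = 1452 m/s.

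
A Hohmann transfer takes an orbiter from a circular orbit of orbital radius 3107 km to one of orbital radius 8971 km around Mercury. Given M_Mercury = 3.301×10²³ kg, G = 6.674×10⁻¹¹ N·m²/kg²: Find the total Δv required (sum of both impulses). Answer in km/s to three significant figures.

Δv_total ≈ 1.03 km/s

μ = GM = 6.674×10⁻¹¹ × 3.301×10²³ = 2.203×10¹³ m³/s².
r₁ = 3107 km = 3.107×10⁶ m.
r₂ = 8971 km = 8.971×10⁶ m.
Transfer ellipse a_t = (r₁ + r₂)/2 = 6.039×10⁶ m.
At r₁: circular v_c1 = √(μ/r₁) = 2663 m/s; transfer-periherm v_p = √[μ(2/r₁ − 1/a_t)] = 3246 m/s.
Δv₁ = v_p − v_c1 = 582.7 m/s.
At r₂: circular v_c2 = √(μ/r₂) = 1567 m/s; transfer-apoherm v_a = √[μ(2/r₂ − 1/a_t)] = 1124 m/s.
Δv₂ = v_c2 − v_a = 443.1 m/s.
Total Δv = Δv₁ + Δv₂ = 1026 m/s = 1.026 km/s.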